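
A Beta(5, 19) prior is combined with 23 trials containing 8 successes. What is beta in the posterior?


In conjugate updating:
beta_posterior = beta_prior + (n - k)
= 19 + (23 - 8)
= 19 + 15 = 34

34


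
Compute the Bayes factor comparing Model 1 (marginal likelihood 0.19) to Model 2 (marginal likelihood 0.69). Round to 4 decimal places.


BF12 = marginal likelihood of M1 / marginal likelihood of M2
= 0.19/0.69
= 0.2754

0.2754


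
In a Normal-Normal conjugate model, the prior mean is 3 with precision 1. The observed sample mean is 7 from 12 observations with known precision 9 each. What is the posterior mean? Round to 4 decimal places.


Posterior precision = tau0 + n*tau = 1 + 12*9 = 109
Posterior mean = (tau0*mu0 + n*tau*xbar) / posterior_precision
= (1*3 + 12*9*7) / 109
= 759 / 109 = 6.9633

6.9633


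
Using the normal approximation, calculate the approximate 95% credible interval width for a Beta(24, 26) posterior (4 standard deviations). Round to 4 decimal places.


Var(Beta) = 24*26/(50^2 * 51) = 0.0049
SD = 0.07
Width ~ 4*SD = 0.2798

0.2798


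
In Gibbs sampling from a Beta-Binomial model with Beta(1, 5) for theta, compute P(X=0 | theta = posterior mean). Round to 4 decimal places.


Posterior mean = alpha/(alpha+beta) = 1/6 = 0.1667
P(X=0|theta=mean) = 1 - theta = 0.8333

0.8333


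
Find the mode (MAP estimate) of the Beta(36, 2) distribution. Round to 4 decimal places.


For Beta(a,b) with a,b > 1:
Mode = (a-1)/(a+b-2) = (36-1)/(38-2)
= 35/36 = 0.9722

0.9722


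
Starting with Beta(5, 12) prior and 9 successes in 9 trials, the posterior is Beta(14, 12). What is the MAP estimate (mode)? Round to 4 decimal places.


The mode of Beta(a, b) when a > 1 and b > 1 is (a-1)/(a+b-2)
= (14 - 1) / (14 + 12 - 2)
= 13 / 24
= 0.5417

0.5417


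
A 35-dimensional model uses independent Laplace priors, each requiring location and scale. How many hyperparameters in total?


Per parameter: 2 (location and scale).
Total = 35 * 2 = 70

70


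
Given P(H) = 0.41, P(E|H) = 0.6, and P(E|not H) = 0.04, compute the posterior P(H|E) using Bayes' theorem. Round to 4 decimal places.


By Bayes' theorem: P(H|E) = P(E|H)*P(H) / P(E)
P(E) = P(E|H)*P(H) + P(E|not H)*P(not H)
P(E) = 0.6*0.41 + 0.04*0.59 = 0.2696
P(H|E) = 0.6*0.41 / 0.2696 = 0.9125

0.9125


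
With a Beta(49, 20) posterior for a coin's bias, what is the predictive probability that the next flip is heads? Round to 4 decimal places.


The predictive probability equals the posterior mean.
P(next = heads) = alpha / (alpha + beta)
= 49 / 69 = 0.7101

0.7101


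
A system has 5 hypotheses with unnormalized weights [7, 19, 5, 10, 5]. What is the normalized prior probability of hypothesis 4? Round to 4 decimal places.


The normalized prior is the weight divided by the total.
Total weight = 46
P(H4) = 10 / 46 = 0.2174

0.2174


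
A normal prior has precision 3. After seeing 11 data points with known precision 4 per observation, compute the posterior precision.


In the conjugate normal model, precisions add:
tau_posterior = tau_prior + n * tau_data
= 3 + 11*4 = 47

47


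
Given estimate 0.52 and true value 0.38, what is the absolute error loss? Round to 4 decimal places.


Absolute error = |estimate - true|
= |0.14| = 0.14

0.14


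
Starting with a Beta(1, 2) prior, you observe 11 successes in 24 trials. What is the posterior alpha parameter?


For a Beta-Binomial conjugate model:
Posterior alpha = prior alpha + number of successes
= 1 + 11 = 12

12


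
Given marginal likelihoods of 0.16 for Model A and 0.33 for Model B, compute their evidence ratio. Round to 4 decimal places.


Ratio = ML(A) / ML(B) = 0.16/0.33
= 0.4848

0.4848


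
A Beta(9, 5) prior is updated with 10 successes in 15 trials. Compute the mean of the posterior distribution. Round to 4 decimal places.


After update: Beta(19, 10)
Mean = 19 / (19 + 10) = 19 / 29
= 0.6552

0.6552


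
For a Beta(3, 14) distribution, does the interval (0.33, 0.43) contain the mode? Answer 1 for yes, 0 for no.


Mode of Beta(a,b) = (a-1)/(a+b-2)
= (3-1)/(3+14-2) = 0.1333
Check: 0.33 <= 0.1333 <= 0.43?
Result: 0

0


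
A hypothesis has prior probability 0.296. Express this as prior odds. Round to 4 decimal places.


Odds = P(H) / P(not H) = 0.296 / 0.704
= 0.4205

0.4205


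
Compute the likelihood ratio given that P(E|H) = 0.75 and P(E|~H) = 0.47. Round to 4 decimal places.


LR = P(E|H) / P(E|~H)
= 0.75 / 0.47 = 1.5957

1.5957


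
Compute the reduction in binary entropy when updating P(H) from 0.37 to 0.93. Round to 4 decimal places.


H_before = -p*log2(p) - (1-p)*log2(1-p) for p=0.37: 0.9507
H_after for p=0.93: 0.3659
Reduction = 0.9507 - 0.3659 = 0.5847

0.5847


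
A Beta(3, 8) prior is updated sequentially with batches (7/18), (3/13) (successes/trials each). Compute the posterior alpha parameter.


Sequential conjugate updating is equivalent to a single batch update.
Total successes across all batches = 10
alpha_posterior = alpha_prior + total_successes = 3 + 10
= 13

13


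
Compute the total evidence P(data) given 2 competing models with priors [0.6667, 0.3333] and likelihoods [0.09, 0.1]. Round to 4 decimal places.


Marginal likelihood = sum P(model_i) * P(data|model_i)
Model 1: 0.6667 * 0.09 = 0.06
Model 2: 0.3333 * 0.1 = 0.0333
Total = 0.0933

0.0933


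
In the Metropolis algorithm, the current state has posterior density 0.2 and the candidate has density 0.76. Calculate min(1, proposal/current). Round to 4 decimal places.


Ratio = 0.76/0.2 = 3.8
Acceptance probability = min(1, 3.8)
= 1.0

1.0


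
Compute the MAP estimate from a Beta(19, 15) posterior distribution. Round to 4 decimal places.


MAP = mode of Beta distribution
= (alpha - 1)/(alpha + beta - 2)
= (19-1)/(19+15-2)
= 18/32 = 0.5625

0.5625


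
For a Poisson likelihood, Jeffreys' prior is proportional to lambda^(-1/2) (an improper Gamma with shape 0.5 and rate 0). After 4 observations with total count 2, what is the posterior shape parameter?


Jeffreys' prior for Poisson is proportional to lambda^(-1/2).
Posterior is Gamma(0.5 + S, 0 + n) = Gamma(0.5 + 2, 4).
Posterior shape = 0.5 + S = 0.5 + 2 = 2.5

2.5


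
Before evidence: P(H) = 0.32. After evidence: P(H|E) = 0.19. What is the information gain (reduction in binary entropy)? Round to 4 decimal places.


Prior entropy = 0.9044
Posterior entropy = 0.7015
Information gain = 0.9044 - 0.7015 = 0.2029

0.2029


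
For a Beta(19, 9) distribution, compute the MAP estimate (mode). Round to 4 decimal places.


MAP = mode = (a-1)/(a+b-2)
= (19-1)/(19+9-2)
= 18/26 = 0.6923

0.6923


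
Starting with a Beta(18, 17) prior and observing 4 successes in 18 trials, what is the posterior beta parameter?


Posterior beta = prior beta + failures
Failures = 18 - 4 = 14
beta_post = 17 + 14 = 31

31


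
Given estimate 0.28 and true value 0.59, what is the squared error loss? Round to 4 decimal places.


Squared error = (estimate - true)^2
Difference = -0.31
Loss = -0.31^2 = 0.0961

0.0961


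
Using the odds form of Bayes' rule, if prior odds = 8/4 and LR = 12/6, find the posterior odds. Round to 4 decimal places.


Bayes' rule in odds form: posterior odds = prior odds * LR
= (8 * 12) / (4 * 6)
= 96/24 = 4.0

4.0


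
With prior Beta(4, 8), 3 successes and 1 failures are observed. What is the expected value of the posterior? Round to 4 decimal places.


Posterior = Beta(7, 9)
E[theta] = alpha/(alpha+beta)
= 7/16 = 0.4375

0.4375


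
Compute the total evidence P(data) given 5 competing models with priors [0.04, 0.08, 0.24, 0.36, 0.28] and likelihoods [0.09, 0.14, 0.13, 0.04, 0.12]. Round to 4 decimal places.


Marginal likelihood = sum P(model_i) * P(data|model_i)
Model 1: 0.04 * 0.09 = 0.0036
Model 2: 0.08 * 0.14 = 0.0112
Model 3: 0.24 * 0.13 = 0.0312
Model 4: 0.36 * 0.04 = 0.0144
Model 5: 0.28 * 0.12 = 0.0336
Total = 0.094

0.094


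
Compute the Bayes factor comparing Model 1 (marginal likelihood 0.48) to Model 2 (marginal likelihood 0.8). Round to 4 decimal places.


BF12 = marginal likelihood of M1 / marginal likelihood of M2
= 0.48/0.8
= 0.6

0.6


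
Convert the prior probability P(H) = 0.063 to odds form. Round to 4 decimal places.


P(not H) = 1 - 0.063 = 0.937
Odds = 0.063 / 0.937 = 0.0672

0.0672


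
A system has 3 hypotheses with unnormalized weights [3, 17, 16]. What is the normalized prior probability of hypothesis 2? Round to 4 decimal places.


The normalized prior is the weight divided by the total.
Total weight = 36
P(H2) = 17 / 36 = 0.4722

0.4722


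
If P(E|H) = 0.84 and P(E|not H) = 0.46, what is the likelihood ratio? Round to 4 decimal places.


Likelihood ratio = P(E|H) / P(E|not H)
= 0.84 / 0.46
= 1.8261

1.8261


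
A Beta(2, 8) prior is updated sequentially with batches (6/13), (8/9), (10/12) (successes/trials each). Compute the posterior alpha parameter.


Sequential conjugate updating is equivalent to a single batch update.
Total successes across all batches = 24
alpha_posterior = alpha_prior + total_successes = 2 + 24
= 26

26


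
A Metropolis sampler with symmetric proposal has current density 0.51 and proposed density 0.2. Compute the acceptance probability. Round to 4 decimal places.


For symmetric proposals, acceptance = min(1, pi(x*)/pi(x))
= min(1, 0.2/0.51)
= min(1, 0.3922) = 0.3922

0.3922


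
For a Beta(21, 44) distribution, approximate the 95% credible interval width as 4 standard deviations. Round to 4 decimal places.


Variance of Beta(a,b) = ab / ((a+b)^2 * (a+b+1))
= 21*44 / ((65)^2 * 66)
= 0.0033
SD = sqrt(0.0033) = 0.0576
Width = 4 * SD = 0.2303

0.2303


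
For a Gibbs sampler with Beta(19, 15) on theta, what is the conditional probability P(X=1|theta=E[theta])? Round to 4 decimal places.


E[theta] = 19/(19+15) = 0.5588
P(X=1|theta) = theta = 0.5588

0.5588


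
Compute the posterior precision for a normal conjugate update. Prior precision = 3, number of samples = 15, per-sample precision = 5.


tau_post = tau_0 + n * tau
= 3 + 15 * 5 = 78

78


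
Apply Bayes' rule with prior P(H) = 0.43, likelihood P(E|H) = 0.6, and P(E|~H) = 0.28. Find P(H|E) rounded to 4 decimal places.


Step 1: Compute marginal P(E) = P(E|H)P(H) + P(E|~H)P(~H)
= 0.6*0.43 + 0.28*0.57 = 0.4176
Step 2: P(H|E) = P(E|H)P(H)/P(E) = 0.258/0.4176
= 0.6178

0.6178


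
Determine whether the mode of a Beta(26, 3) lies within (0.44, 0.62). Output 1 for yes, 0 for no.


First find the mode: (a-1)/(a+b-2) = 0.9259
Is 0.9259 in (0.44, 0.62)? 0

0


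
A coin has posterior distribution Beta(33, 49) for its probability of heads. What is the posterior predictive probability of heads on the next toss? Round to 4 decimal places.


Posterior predictive = E[theta] = alpha/(alpha+beta)
= 33/82
= 0.4024

0.4024


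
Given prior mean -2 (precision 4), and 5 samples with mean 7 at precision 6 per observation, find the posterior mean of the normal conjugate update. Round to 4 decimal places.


The posterior mean is a precision-weighted average of prior and data.
Post. prec. = 4 + 30 = 34
Post. mean = (-8 + 210)/34 = 202/34 = 5.9412

5.9412


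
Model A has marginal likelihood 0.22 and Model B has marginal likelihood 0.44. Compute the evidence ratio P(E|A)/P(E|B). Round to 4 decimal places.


Evidence ratio = P(E|A) / P(E|B)
= 0.22 / 0.44
= 0.5

0.5


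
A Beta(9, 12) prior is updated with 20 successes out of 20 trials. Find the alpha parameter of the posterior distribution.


In the Beta-Binomial conjugate update:
alpha_post = alpha_prior + successes
= 9 + 20
= 29

29


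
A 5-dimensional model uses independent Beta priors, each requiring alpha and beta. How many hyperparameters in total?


Per parameter: 2 (alpha and beta).
Total = 5 * 2 = 10

10


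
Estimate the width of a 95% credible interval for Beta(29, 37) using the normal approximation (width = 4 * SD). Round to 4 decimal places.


For Beta(a,b): Var = ab/((a+b)^2(a+b+1))
Var = 0.0037, SD = 0.0606
Approximate 95% CI width = 4 * 0.0606 = 0.2425

0.2425


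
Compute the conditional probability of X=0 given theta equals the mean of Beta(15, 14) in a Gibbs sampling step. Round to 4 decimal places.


Mean of Beta(15, 14) = 0.5172
P(X=0 | theta=0.5172) = 0.4828

0.4828


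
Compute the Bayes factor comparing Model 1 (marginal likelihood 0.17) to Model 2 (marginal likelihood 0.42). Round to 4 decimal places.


BF12 = marginal likelihood of M1 / marginal likelihood of M2
= 0.17/0.42
= 0.4048

0.4048


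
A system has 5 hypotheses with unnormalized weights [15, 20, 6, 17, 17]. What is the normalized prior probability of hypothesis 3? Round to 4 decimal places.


The normalized prior is the weight divided by the total.
Total weight = 75
P(H3) = 6 / 75 = 0.08

0.08


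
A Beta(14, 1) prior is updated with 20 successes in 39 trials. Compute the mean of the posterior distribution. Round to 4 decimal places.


After update: Beta(34, 20)
Mean = 34 / (34 + 20) = 34 / 54
= 0.6296

0.6296


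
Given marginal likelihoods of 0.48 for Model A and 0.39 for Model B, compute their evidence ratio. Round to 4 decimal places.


Ratio = ML(A) / ML(B) = 0.48/0.39
= 1.2308

1.2308


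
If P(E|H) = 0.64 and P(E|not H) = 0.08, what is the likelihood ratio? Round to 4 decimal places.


Likelihood ratio = P(E|H) / P(E|not H)
= 0.64 / 0.08
= 8.0

8.0


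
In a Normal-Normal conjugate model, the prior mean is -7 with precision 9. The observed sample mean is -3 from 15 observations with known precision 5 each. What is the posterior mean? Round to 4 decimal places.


Posterior precision = tau0 + n*tau = 9 + 15*5 = 84
Posterior mean = (tau0*mu0 + n*tau*xbar) / posterior_precision
= (9*-7 + 15*5*-3) / 84
= -288 / 84 = -3.4286

-3.4286


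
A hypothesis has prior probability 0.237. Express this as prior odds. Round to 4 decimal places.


Odds = P(H) / P(not H) = 0.237 / 0.763
= 0.3106

0.3106


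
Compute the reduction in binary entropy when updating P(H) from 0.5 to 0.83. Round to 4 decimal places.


H_before = -p*log2(p) - (1-p)*log2(1-p) for p=0.5: 1.0
H_after for p=0.83: 0.6577
Reduction = 1.0 - 0.6577 = 0.3423

0.3423


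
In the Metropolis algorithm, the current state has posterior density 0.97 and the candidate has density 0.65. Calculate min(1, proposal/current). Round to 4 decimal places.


Ratio = 0.65/0.97 = 0.6701
Acceptance probability = min(1, 0.6701)
= 0.6701

0.6701


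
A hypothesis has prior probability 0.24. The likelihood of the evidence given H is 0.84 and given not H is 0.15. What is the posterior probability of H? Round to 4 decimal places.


Using Bayes' theorem:
P(E) = 0.24 * 0.84 + 0.76 * 0.15
P(E) = 0.3156
P(H|E) = (0.24 * 0.84) / 0.3156 = 0.6388

0.6388


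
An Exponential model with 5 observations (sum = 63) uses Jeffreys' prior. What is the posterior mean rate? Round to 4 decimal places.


Posterior Gamma(5, 63)
E[lambda] = 5/63 = 0.0794

0.0794


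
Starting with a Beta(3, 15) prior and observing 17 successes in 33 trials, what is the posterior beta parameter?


Posterior beta = prior beta + failures
Failures = 33 - 17 = 16
beta_post = 15 + 16 = 31

31


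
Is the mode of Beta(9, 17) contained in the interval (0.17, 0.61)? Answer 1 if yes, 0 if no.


Mode = (a-1)/(a+b-2) = 8/24 = 0.3333
Interval: (0.17, 0.61)
Contains mode? 1

1


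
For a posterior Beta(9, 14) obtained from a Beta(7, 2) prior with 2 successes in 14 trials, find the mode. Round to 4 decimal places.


Mode = (alpha - 1) / (alpha + beta - 2)
= 8 / 21
= 0.381

0.381


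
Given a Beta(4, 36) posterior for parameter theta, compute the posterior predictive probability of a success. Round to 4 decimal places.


For a Beta-Bernoulli model, the predictive probability is the mean:
P(success) = 4/(4+36) = 4/40 = 0.1

0.1


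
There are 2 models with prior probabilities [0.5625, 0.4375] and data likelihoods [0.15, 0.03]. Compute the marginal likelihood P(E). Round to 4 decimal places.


P(E) = sum over models of P(M_i) * P(E|M_i)
= 0.5625*0.15 + 0.4375*0.03
= 0.0975

0.0975


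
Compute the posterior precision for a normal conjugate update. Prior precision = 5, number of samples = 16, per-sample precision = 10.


tau_post = tau_0 + n * tau
= 5 + 16 * 10 = 165

165


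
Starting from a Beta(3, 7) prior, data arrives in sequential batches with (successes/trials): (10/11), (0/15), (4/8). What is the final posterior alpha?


In sequential Bayesian updating, we sum all successes.
Total successes = 14
Final alpha = 3 + 14 = 17

17


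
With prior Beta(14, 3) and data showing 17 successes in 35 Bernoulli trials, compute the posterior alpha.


Conjugate update: alpha_posterior = alpha_prior + k
= 14 + 17 = 31

31


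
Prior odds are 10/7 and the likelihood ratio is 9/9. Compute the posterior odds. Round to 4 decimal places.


Posterior odds = prior odds * likelihood ratio
= (10/7) * (9/9)
= 90 / 63
= 1.4286

1.4286


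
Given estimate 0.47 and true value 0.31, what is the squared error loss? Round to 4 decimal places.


Squared error = (estimate - true)^2
Difference = 0.16
Loss = 0.16^2 = 0.0256

0.0256


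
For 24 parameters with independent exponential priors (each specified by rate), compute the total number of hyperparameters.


A exponential prior has 1 hyperparameter per parameter.
Total = 24 * 1 = 24

24


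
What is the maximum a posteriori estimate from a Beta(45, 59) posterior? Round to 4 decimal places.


The MAP estimate equals the mode of the distribution.
Mode of Beta(a,b) = (a-1)/(a+b-2)
= 44/102
= 0.4314

0.4314


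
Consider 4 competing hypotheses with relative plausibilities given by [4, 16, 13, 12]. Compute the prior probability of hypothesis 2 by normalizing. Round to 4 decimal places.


Sum of weights = 4 + 16 + 13 + 12 = 45
Normalized prior for H2 = 16 / 45
= 0.3556

0.3556


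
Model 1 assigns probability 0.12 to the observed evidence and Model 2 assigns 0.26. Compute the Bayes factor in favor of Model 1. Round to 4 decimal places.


BF = P(data|M1) / P(data|M2)
= 0.12 / 0.26 = 0.4615

0.4615


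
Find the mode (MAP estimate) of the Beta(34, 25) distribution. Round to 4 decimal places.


For Beta(a,b) with a,b > 1:
Mode = (a-1)/(a+b-2) = (34-1)/(59-2)
= 33/57 = 0.5789

0.5789


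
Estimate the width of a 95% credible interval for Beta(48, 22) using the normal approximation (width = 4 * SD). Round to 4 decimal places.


For Beta(a,b): Var = ab/((a+b)^2(a+b+1))
Var = 0.003, SD = 0.0551
Approximate 95% CI width = 4 * 0.0551 = 0.2204

0.2204


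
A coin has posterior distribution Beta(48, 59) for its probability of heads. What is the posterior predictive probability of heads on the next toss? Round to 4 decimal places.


Posterior predictive = E[theta] = alpha/(alpha+beta)
= 48/107
= 0.4486

0.4486


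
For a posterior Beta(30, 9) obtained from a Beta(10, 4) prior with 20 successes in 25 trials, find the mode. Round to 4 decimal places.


Mode = (alpha - 1) / (alpha + beta - 2)
= 29 / 37
= 0.7838

0.7838


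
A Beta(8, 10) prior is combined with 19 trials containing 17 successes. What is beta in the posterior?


In conjugate updating:
beta_posterior = beta_prior + (n - k)
= 10 + (19 - 17)
= 10 + 2 = 12

12


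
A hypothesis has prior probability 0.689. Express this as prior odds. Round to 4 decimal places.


Odds = P(H) / P(not H) = 0.689 / 0.311
= 2.2154

2.2154


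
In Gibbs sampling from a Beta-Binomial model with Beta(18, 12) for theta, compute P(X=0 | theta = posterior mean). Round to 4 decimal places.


Posterior mean = alpha/(alpha+beta) = 18/30 = 0.6
P(X=0|theta=mean) = 1 - theta = 0.4

0.4


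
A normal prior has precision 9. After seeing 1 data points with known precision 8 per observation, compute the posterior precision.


In the conjugate normal model, precisions add:
tau_posterior = tau_prior + n * tau_data
= 9 + 1*8 = 17

17


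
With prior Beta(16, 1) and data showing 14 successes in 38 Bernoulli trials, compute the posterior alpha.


Conjugate update: alpha_posterior = alpha_prior + k
= 16 + 14 = 30

30


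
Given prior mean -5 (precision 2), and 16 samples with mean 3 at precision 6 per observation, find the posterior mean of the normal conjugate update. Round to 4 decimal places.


The posterior mean is a precision-weighted average of prior and data.
Post. prec. = 2 + 96 = 98
Post. mean = (-10 + 288)/98 = 278/98 = 2.8367

2.8367


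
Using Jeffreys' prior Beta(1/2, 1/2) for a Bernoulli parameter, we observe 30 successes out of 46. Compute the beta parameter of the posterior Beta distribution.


Conjugate update: Beta(0.5 + k, 0.5 + n - k).
k = 30, n - k = 16
Posterior beta = 0.5 + (n - k) = 0.5 + 16 = 16.5

16.5


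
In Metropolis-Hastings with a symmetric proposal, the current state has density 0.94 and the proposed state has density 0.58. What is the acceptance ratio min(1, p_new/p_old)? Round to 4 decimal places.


Ratio = p_new / p_old = 0.58 / 0.94 = 0.617
Acceptance = min(1, 0.617) = 0.617

0.617


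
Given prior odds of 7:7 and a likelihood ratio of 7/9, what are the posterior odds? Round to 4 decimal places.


Posterior odds = prior odds * LR
Prior odds = 7/7 = 1.0
LR = 7/9 = 0.7778
Posterior odds = 1.0 * 0.7778 = 0.7778

0.7778


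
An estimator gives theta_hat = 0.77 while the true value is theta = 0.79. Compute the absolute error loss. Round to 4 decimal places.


The absolute error loss is |theta_hat - theta|
= |0.77 - 0.79|
= 0.02

0.02


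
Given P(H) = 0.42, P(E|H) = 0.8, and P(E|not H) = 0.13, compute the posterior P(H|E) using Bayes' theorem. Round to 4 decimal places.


By Bayes' theorem: P(H|E) = P(E|H)*P(H) / P(E)
P(E) = P(E|H)*P(H) + P(E|not H)*P(not H)
P(E) = 0.8*0.42 + 0.13*0.58 = 0.4114
P(H|E) = 0.8*0.42 / 0.4114 = 0.8167

0.8167


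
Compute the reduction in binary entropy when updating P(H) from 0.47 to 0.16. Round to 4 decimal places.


H_before = -p*log2(p) - (1-p)*log2(1-p) for p=0.47: 0.9974
H_after for p=0.16: 0.6343
Reduction = 0.9974 - 0.6343 = 0.3631

0.3631


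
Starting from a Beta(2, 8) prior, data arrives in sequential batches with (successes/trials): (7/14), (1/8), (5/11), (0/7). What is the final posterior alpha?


In sequential Bayesian updating, we sum all successes.
Total successes = 13
Final alpha = 2 + 13 = 15

15


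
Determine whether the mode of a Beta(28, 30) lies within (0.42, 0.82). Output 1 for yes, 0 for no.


First find the mode: (a-1)/(a+b-2) = 0.4821
Is 0.4821 in (0.42, 0.82)? 1

1


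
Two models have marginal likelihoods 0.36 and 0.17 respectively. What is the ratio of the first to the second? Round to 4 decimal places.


Evidence ratio = 0.36 / 0.17
= 2.1176

2.1176


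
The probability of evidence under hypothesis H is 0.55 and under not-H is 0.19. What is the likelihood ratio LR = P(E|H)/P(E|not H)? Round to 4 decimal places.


LR = 0.55 / 0.19
= 2.8947

2.8947


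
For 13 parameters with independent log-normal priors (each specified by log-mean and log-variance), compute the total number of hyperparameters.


A log-normal prior has 2 hyperparameters per parameter.
Total = 13 * 2 = 26

26


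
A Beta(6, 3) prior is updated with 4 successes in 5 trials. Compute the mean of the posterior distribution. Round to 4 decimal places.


After update: Beta(10, 4)
Mean = 10 / (10 + 4) = 10 / 14
= 0.7143

0.7143


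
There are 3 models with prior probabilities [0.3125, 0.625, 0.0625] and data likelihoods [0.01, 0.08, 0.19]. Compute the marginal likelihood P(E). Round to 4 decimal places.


P(E) = sum over models of P(M_i) * P(E|M_i)
= 0.3125*0.01 + 0.625*0.08 + 0.0625*0.19
= 0.065

0.065


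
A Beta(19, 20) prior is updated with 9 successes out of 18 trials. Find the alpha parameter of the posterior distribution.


In the Beta-Binomial conjugate update:
alpha_post = alpha_prior + successes
= 19 + 9
= 28

28


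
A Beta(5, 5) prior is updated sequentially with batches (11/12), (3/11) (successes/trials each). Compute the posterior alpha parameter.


Sequential conjugate updating is equivalent to a single batch update.
Total successes across all batches = 14
alpha_posterior = alpha_prior + total_successes = 5 + 14
= 19

19


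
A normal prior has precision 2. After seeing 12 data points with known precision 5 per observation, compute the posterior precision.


In the conjugate normal model, precisions add:
tau_posterior = tau_prior + n * tau_data
= 2 + 12*5 = 62

62


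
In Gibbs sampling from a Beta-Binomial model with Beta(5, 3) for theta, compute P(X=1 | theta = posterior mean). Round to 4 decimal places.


Posterior mean = alpha/(alpha+beta) = 5/8 = 0.625
P(X=1|theta=mean) = theta = 0.625

0.625


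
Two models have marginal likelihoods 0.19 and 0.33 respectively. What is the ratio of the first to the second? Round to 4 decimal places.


Evidence ratio = 0.19 / 0.33
= 0.5758

0.5758


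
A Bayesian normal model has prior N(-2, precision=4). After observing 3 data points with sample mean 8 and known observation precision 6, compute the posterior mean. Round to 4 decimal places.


Posterior mean = (prior_precision * prior_mean + n * data_precision * data_mean) / (prior_precision + n * data_precision)
Numerator = 4*-2 + 3*6*8 = 136
Denominator = 4 + 3*6 = 22
Posterior mean = 6.1818

6.1818


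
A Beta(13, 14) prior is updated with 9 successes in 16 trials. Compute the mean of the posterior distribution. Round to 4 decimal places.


After update: Beta(22, 21)
Mean = 22 / (22 + 21) = 22 / 43
= 0.5116

0.5116


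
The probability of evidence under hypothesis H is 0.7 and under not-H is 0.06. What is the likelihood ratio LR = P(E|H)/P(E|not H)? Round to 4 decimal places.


LR = 0.7 / 0.06
= 11.6667

11.6667


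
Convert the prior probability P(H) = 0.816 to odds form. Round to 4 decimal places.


P(not H) = 1 - 0.816 = 0.184
Odds = 0.816 / 0.184 = 4.4348

4.4348


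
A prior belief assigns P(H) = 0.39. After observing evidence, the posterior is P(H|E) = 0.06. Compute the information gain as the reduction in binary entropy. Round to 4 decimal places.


H(prior) = -0.39*log2(0.39) - 0.61*log2(0.61)
= 0.9648
H(post) = -0.06*log2(0.06) - 0.94*log2(0.94)
= 0.3274
IG = 0.9648 - 0.3274 = 0.6374

0.6374


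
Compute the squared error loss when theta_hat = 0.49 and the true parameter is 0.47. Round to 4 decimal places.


L = (theta_hat - theta_true)^2
= (0.49 - 0.47)^2
= 0.02^2 = 0.0004

0.0004


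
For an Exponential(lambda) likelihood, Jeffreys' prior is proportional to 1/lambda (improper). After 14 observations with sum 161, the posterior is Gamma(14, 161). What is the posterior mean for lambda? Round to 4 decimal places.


Posterior = Gamma(n, sum_x) = Gamma(14, 161)
Posterior mean = shape/rate = 14/161
= 0.087

0.087


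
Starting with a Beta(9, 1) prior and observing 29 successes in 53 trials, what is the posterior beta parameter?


Posterior beta = prior beta + failures
Failures = 53 - 29 = 24
beta_post = 1 + 24 = 25

25


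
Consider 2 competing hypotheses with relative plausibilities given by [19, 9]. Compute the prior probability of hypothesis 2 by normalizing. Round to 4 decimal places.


Sum of weights = 19 + 9 = 28
Normalized prior for H2 = 9 / 28
= 0.3214

0.3214


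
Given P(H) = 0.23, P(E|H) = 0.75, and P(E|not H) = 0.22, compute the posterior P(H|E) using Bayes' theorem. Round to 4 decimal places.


By Bayes' theorem: P(H|E) = P(E|H)*P(H) / P(E)
P(E) = P(E|H)*P(H) + P(E|not H)*P(not H)
P(E) = 0.75*0.23 + 0.22*0.77 = 0.3419
P(H|E) = 0.75*0.23 / 0.3419 = 0.5045

0.5045


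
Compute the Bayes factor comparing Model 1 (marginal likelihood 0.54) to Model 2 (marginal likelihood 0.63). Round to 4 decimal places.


BF12 = marginal likelihood of M1 / marginal likelihood of M2
= 0.54/0.63
= 0.8571

0.8571


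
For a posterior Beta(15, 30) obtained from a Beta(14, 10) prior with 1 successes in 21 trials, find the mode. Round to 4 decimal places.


Mode = (alpha - 1) / (alpha + beta - 2)
= 14 / 43
= 0.3256

0.3256


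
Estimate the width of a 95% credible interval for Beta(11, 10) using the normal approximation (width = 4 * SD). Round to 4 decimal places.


For Beta(a,b): Var = ab/((a+b)^2(a+b+1))
Var = 0.0113, SD = 0.1065
Approximate 95% CI width = 4 * 0.1065 = 0.4259

0.4259


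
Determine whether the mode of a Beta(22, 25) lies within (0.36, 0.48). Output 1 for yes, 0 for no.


First find the mode: (a-1)/(a+b-2) = 0.4667
Is 0.4667 in (0.36, 0.48)? 1

1


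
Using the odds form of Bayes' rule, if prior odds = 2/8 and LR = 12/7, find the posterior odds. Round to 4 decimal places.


Bayes' rule in odds form: posterior odds = prior odds * LR
= (2 * 12) / (8 * 7)
= 24/56 = 0.4286

0.4286


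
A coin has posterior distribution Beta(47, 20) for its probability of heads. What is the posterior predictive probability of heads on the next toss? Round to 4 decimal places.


Posterior predictive = E[theta] = alpha/(alpha+beta)
= 47/67
= 0.7015

0.7015


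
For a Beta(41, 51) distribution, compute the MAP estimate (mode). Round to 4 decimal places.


MAP = mode = (a-1)/(a+b-2)
= (41-1)/(41+51-2)
= 40/90 = 0.4444

0.4444


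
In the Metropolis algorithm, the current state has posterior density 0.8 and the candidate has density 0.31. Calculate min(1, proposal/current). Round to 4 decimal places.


Ratio = 0.31/0.8 = 0.3875
Acceptance probability = min(1, 0.3875)
= 0.3875

0.3875


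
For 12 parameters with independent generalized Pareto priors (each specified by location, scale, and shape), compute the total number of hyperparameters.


A generalized Pareto prior has 3 hyperparameters per parameter.
Total = 12 * 3 = 36

36


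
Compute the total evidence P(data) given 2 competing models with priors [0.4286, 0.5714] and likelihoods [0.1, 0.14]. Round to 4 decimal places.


Marginal likelihood = sum P(model_i) * P(data|model_i)
Model 1: 0.4286 * 0.1 = 0.0429
Model 2: 0.5714 * 0.14 = 0.08
Total = 0.1229

0.1229


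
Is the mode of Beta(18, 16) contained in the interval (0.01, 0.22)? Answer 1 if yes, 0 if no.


Mode = (a-1)/(a+b-2) = 17/32 = 0.5312
Interval: (0.01, 0.22)
Contains mode? 0

0


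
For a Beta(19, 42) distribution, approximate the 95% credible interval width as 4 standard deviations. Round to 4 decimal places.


Variance of Beta(a,b) = ab / ((a+b)^2 * (a+b+1))
= 19*42 / ((61)^2 * 62)
= 0.0035
SD = sqrt(0.0035) = 0.0588
Width = 4 * SD = 0.2353

0.2353


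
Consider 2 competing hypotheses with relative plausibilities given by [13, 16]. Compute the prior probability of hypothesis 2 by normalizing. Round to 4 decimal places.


Sum of weights = 13 + 16 = 29
Normalized prior for H2 = 16 / 29
= 0.5517

0.5517


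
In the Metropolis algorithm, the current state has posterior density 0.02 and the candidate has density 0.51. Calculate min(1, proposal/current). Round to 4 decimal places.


Ratio = 0.51/0.02 = 25.5
Acceptance probability = min(1, 25.5)
= 1.0

1.0


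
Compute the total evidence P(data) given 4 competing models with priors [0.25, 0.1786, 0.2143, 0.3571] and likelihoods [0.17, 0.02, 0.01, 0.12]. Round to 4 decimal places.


Marginal likelihood = sum P(model_i) * P(data|model_i)
Model 1: 0.25 * 0.17 = 0.0425
Model 2: 0.1786 * 0.02 = 0.0036
Model 3: 0.2143 * 0.01 = 0.0021
Model 4: 0.3571 * 0.12 = 0.0429
Total = 0.0911

0.0911


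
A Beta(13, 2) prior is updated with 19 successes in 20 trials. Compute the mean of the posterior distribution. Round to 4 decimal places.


After update: Beta(32, 3)
Mean = 32 / (32 + 3) = 32 / 35
= 0.9143

0.9143


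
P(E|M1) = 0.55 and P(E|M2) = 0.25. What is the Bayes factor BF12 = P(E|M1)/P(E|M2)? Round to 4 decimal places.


Bayes factor BF12 = P(E|M1) / P(E|M2)
= 0.55 / 0.25
= 2.2

2.2


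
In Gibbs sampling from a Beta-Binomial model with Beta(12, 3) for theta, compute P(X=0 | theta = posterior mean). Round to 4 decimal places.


Posterior mean = alpha/(alpha+beta) = 12/15 = 0.8
P(X=0|theta=mean) = 1 - theta = 0.2

0.2


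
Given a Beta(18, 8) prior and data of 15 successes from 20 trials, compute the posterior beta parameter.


Number of failures = 20 - 15 = 5
Posterior beta = 8 + 5 = 13

13


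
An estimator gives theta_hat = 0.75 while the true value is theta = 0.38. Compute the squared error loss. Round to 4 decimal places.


The squared error loss is (theta_hat - theta)^2
= (0.75 - 0.38)^2
= (0.37)^2 = 0.1369

0.1369


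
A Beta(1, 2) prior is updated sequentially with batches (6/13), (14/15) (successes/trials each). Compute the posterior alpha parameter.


Sequential conjugate updating is equivalent to a single batch update.
Total successes across all batches = 20
alpha_posterior = alpha_prior + total_successes = 1 + 20
= 21

21


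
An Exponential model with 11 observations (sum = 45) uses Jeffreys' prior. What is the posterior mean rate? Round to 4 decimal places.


Posterior Gamma(11, 45)
E[lambda] = 11/45 = 0.2444

0.2444


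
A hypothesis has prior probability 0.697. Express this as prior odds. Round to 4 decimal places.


Odds = P(H) / P(not H) = 0.697 / 0.303
= 2.3003

2.3003


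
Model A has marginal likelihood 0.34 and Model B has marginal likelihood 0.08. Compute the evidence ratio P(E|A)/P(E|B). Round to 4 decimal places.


Evidence ratio = P(E|A) / P(E|B)
= 0.34 / 0.08
= 4.25

4.25


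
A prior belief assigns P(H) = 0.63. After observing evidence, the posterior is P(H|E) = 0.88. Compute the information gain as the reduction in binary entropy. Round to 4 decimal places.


H(prior) = -0.63*log2(0.63) - 0.37*log2(0.37)
= 0.9507
H(post) = -0.88*log2(0.88) - 0.12*log2(0.12)
= 0.5294
IG = 0.9507 - 0.5294 = 0.4213

0.4213


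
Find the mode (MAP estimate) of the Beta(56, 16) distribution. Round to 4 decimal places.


For Beta(a,b) with a,b > 1:
Mode = (a-1)/(a+b-2) = (56-1)/(72-2)
= 55/70 = 0.7857

0.7857


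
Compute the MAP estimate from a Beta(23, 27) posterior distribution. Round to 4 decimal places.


MAP = mode of Beta distribution
= (alpha - 1)/(alpha + beta - 2)
= (23-1)/(23+27-2)
= 22/48 = 0.4583

0.4583


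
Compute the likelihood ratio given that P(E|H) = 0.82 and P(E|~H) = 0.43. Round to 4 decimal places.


LR = P(E|H) / P(E|~H)
= 0.82 / 0.43 = 1.907

1.907


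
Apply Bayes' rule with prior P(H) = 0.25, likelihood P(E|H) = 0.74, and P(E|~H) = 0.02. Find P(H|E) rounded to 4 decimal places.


Step 1: Compute marginal P(E) = P(E|H)P(H) + P(E|~H)P(~H)
= 0.74*0.25 + 0.02*0.75 = 0.2
Step 2: P(H|E) = P(E|H)P(H)/P(E) = 0.185/0.2
= 0.925

0.925


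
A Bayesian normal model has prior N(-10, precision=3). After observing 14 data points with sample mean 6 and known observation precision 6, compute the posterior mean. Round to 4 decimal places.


Posterior mean = (prior_precision * prior_mean + n * data_precision * data_mean) / (prior_precision + n * data_precision)
Numerator = 3*-10 + 14*6*6 = 474
Denominator = 3 + 14*6 = 87
Posterior mean = 5.4483

5.4483


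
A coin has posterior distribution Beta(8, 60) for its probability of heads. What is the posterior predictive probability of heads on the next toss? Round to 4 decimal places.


Posterior predictive = E[theta] = alpha/(alpha+beta)
= 8/68
= 0.1176

0.1176


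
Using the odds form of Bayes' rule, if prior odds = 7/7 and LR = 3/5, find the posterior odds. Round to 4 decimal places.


Bayes' rule in odds form: posterior odds = prior odds * LR
= (7 * 3) / (7 * 5)
= 21/35 = 0.6

0.6


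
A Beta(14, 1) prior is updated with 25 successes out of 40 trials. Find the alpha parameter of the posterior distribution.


In the Beta-Binomial conjugate update:
alpha_post = alpha_prior + successes
= 14 + 25
= 39

39


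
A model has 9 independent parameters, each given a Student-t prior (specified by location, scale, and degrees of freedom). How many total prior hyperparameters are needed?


Each Student-t prior needs 3 hyperparameters (location, scale, and degrees of freedom).
Total = 3 * 9 = 27

27


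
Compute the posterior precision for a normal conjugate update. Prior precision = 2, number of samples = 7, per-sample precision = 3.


tau_post = tau_0 + n * tau
= 2 + 7 * 3 = 23

23


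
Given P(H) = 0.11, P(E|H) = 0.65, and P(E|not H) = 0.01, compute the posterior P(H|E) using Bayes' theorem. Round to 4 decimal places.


By Bayes' theorem: P(H|E) = P(E|H)*P(H) / P(E)
P(E) = P(E|H)*P(H) + P(E|not H)*P(not H)
P(E) = 0.65*0.11 + 0.01*0.89 = 0.0804
P(H|E) = 0.65*0.11 / 0.0804 = 0.8893

0.8893


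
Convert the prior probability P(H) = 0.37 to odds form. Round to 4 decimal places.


P(not H) = 1 - 0.37 = 0.63
Odds = 0.37 / 0.63 = 0.5873

0.5873


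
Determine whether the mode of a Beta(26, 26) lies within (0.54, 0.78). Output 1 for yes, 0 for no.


First find the mode: (a-1)/(a+b-2) = 0.5
Is 0.5 in (0.54, 0.78)? 0

0


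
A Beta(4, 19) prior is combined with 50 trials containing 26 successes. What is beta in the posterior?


In conjugate updating:
beta_posterior = beta_prior + (n - k)
= 19 + (50 - 26)
= 19 + 24 = 43

43


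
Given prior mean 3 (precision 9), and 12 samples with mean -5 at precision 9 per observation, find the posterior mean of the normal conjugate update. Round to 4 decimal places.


The posterior mean is a precision-weighted average of prior and data.
Post. prec. = 9 + 108 = 117
Post. mean = (27 + -540)/117 = -513/117 = -4.3846

-4.3846


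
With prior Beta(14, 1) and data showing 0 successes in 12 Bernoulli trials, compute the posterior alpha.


Conjugate update: alpha_posterior = alpha_prior + k
= 14 + 0 = 14

14


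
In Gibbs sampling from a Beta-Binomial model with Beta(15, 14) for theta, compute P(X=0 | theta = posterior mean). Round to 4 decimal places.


Posterior mean = alpha/(alpha+beta) = 15/29 = 0.5172
P(X=0|theta=mean) = 1 - theta = 0.4828

0.4828


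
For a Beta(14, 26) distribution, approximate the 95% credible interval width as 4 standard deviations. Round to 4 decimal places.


Variance of Beta(a,b) = ab / ((a+b)^2 * (a+b+1))
= 14*26 / ((40)^2 * 41)
= 0.0055
SD = sqrt(0.0055) = 0.0745
Width = 4 * SD = 0.298

0.298


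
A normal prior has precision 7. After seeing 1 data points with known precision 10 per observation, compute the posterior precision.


In the conjugate normal model, precisions add:
tau_posterior = tau_prior + n * tau_data
= 7 + 1*10 = 17

17


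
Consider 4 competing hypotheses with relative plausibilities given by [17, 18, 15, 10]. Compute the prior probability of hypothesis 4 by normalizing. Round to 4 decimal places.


Sum of weights = 17 + 18 + 15 + 10 = 60
Normalized prior for H4 = 10 / 60
= 0.1667

0.1667


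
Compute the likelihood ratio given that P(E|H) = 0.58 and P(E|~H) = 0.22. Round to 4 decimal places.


LR = P(E|H) / P(E|~H)
= 0.58 / 0.22 = 2.6364

2.6364


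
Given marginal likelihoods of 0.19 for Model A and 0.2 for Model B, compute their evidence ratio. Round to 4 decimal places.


Ratio = ML(A) / ML(B) = 0.19/0.2
= 0.95

0.95


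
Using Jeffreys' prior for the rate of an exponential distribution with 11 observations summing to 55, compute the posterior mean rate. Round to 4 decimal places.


Jeffreys' prior leads to posterior Gamma(11, 55).
Mean = 11/55 = 0.2

0.2


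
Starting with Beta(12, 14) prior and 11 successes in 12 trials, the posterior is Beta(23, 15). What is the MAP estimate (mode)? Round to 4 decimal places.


The mode of Beta(a, b) when a > 1 and b > 1 is (a-1)/(a+b-2)
= (23 - 1) / (23 + 15 - 2)
= 22 / 36
= 0.6111

0.6111


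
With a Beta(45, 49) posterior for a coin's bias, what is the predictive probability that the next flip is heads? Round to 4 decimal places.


The predictive probability equals the posterior mean.
P(next = heads) = alpha / (alpha + beta)
= 45 / 94 = 0.4787

0.4787
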